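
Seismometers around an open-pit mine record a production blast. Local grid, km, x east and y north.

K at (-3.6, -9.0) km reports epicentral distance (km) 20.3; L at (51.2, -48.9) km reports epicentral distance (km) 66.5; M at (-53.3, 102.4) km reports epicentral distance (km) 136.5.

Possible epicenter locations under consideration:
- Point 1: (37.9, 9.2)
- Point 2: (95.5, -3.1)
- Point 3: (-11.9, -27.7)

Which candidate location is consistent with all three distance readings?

Point 3

For each candidate, compare |candidate − station| to the reported distance:
Point 1: residuals K 25.0, L 6.9, M 6.1 → max 25.0 km
Point 2: residuals K 79.0, L 2.8, M 45.9 → max 79.0 km
Point 3: residuals K 0.2, L 0.1, M 0.0 → max 0.2 km
Only Point 3 has all residuals ≈ 0.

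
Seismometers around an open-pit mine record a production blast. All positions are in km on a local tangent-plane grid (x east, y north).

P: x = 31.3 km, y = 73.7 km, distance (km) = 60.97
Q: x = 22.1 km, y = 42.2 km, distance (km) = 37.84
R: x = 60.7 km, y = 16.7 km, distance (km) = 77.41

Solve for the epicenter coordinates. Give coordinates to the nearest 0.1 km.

Circle about each station: (x − 31.3)² + (y − 73.7)² = 60.97²; (x − 22.1)² + (y − 42.2)² = 37.84²; (x − 60.7)² + (y − 16.7)² = 77.41².
Subtracting the P equation from the Q and R equations removes the quadratic terms:
-18.4 x − 63.0 y = -1856.65
58.8 x − 114.0 y = -4722.97
Solving the 2×2 system: x ≈ -14.8, y ≈ 33.8 km.

(-14.8, 33.8)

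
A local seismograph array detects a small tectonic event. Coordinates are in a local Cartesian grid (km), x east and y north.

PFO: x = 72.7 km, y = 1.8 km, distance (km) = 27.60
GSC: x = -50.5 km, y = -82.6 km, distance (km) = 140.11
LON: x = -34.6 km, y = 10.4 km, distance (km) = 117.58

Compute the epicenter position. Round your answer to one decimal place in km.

Circle about each station: (x − 72.7)² + (y − 1.8)² = 27.60²; (x + 50.5)² + (y + 82.6)² = 140.11²; (x + 34.6)² + (y − 10.4)² = 117.58².
Subtracting the PFO equation from the GSC and LON equations removes the quadratic terms:
-246.4 x − 168.8 y = -14784.57
-214.6 x + 17.2 y = -17046.51
Solving the 2×2 system: x ≈ 77.4, y ≈ -25.4 km.

x ≈ 77.4 km, y ≈ -25.4 km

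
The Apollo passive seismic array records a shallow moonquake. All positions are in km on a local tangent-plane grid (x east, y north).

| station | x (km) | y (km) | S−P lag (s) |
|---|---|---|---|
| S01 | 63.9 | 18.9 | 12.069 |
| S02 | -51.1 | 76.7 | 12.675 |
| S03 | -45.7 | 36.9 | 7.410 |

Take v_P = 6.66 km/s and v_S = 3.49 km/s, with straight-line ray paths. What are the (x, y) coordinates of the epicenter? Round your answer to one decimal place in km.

Distance from S−P lag: d = Δt · v_P v_S / (v_P − v_S) = Δt · (6.66·3.49)/(6.66−3.49) ≈ 7.3323·Δt.
So d_S01 = 88.49, d_S02 = 92.94, d_S03 = 54.33 km.
Circle about each station: (x − 63.9)² + (y − 18.9)² = 88.49²; (x + 51.1)² + (y − 76.7)² = 92.94²; (x + 45.7)² + (y − 36.9)² = 54.33².
Subtracting pairs of circle equations eliminates x²+y² and gives linear equations (the radical axes):
-230.0 x + 115.6 y = 3246.32
-219.2 x + 36.0 y = 3888.41
Solving the 2×2 system: x ≈ -19.5, y ≈ -10.7 km.

x ≈ -19.5 km, y ≈ -10.7 km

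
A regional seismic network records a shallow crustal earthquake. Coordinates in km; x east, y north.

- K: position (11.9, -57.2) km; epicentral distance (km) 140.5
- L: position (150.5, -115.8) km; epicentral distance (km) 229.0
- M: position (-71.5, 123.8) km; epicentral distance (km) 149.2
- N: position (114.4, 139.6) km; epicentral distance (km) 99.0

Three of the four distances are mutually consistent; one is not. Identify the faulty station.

M

Solve using three stations at a time. Using K, L, N (subtract circle equations pairwise → linear system) gives (x, y) ≈ (34.3, 81.5).
Distances from that point to each station vs reported:
  K: calculated 140.5 vs reported 140.5 → residual 0.0 km
  L: calculated 229.0 vs reported 229.0 → residual 0.0 km
  M: calculated 113.9 vs reported 149.2 → residual 35.3 km
  N: calculated 99.0 vs reported 99.0 → residual 0.0 km
K, L, N are mutually consistent (residuals ≈ 0); M is off by 35.3 km.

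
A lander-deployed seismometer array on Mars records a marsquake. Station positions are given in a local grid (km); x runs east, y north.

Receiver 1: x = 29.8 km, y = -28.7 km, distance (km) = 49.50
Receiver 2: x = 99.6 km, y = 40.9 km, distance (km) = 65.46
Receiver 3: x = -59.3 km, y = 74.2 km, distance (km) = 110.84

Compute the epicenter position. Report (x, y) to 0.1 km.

(37.5, 20.2)

Circle about each station: (x − 29.8)² + (y + 28.7)² = 49.50²; (x − 99.6)² + (y − 40.9)² = 65.46²; (x + 59.3)² + (y − 74.2)² = 110.84².
Subtracting the Receiver 1 equation from the Receiver 2 and Receiver 3 equations removes the quadratic terms:
139.6 x + 139.2 y = 8046.48
-178.2 x + 205.8 y = -2524.86
Solving the 2×2 system: x ≈ 37.5, y ≈ 20.2 km.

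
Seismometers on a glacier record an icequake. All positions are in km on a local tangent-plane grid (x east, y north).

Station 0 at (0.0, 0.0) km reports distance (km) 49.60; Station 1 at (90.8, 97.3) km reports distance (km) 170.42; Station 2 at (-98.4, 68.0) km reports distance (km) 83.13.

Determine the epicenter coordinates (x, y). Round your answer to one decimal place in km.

Circle about each station: x² + y² = 49.60²; (x − 90.8)² + (y − 97.3)² = 170.42²; (x + 98.4)² + (y − 68.0)² = 83.13².
Subtracting the Station 0 equation from the Station 1 and Station 2 equations removes the quadratic terms:
181.6 x + 194.6 y = -8870.89
-196.8 x + 136.0 y = 9856.12
Solving the 2×2 system: x ≈ -49.6, y ≈ 0.7 km.
Check against Station 0 (with the unrounded x, y): √(x²+y²) = 49.60 ≈ 49.60 km. ✓

-49.6 km east, 0.7 km north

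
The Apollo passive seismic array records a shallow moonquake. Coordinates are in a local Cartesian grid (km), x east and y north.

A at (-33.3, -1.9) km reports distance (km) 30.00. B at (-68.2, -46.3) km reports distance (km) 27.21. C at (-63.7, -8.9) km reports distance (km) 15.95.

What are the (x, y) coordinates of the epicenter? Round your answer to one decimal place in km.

Circle about each station: (x + 33.3)² + (y + 1.9)² = 30.00²; (x + 68.2)² + (y + 46.3)² = 27.21²; (x + 63.7)² + (y + 8.9)² = 15.95².
Subtracting the A equation from the B and C equations removes the quadratic terms:
-69.8 x − 88.8 y = 5842.05
-60.8 x − 14.0 y = 3670.00
Solving the 2×2 system: x ≈ -55.2, y ≈ -22.4 km.

x ≈ -55.2 km, y ≈ -22.4 km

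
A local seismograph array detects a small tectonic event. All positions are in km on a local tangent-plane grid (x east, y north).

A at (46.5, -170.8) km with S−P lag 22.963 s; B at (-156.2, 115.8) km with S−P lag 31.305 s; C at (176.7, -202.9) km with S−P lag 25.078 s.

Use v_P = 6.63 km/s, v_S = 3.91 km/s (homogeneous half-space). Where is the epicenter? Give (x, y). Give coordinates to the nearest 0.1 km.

Distance from S−P lag: d = Δt · v_P v_S / (v_P − v_S) = Δt · (6.63·3.91)/(6.63−3.91) ≈ 9.5306·Δt.
So d_A = 218.85, d_B = 298.36, d_C = 239.01 km.
Circle about each station: (x − 46.5)² + (y + 170.8)² = 218.85²; (x + 156.2)² + (y − 115.8)² = 298.36²; (x − 176.7)² + (y + 202.9)² = 239.01².
Subtracting the A equation from the B and C equations removes the quadratic terms:
-405.4 x + 573.2 y = -34650.18
260.4 x − 64.2 y = 31825.95
Solving the 2×2 system: x ≈ 130.0, y ≈ 31.5 km.
Check against A (with the unrounded x, y): √((x − 46.5)²+(y + 170.8)²) = 218.83 ≈ 218.85 km. ✓

130.0 km east, 31.5 km north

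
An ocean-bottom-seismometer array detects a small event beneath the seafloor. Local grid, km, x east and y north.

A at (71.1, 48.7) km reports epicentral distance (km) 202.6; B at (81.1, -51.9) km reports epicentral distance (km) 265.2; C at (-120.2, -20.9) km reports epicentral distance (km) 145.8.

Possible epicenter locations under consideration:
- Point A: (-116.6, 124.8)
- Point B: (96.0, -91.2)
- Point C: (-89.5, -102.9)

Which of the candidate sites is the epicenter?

Point A

For each candidate, compare |candidate − station| to the reported distance:
Point A: residuals A 0.1, B 0.0, C 0.1 → max 0.1 km
Point B: residuals A 60.5, B 223.2, C 81.5 → max 223.2 km
Point C: residuals A 18.3, B 87.1, C 58.2 → max 87.1 km
Only Point A has all residuals ≈ 0.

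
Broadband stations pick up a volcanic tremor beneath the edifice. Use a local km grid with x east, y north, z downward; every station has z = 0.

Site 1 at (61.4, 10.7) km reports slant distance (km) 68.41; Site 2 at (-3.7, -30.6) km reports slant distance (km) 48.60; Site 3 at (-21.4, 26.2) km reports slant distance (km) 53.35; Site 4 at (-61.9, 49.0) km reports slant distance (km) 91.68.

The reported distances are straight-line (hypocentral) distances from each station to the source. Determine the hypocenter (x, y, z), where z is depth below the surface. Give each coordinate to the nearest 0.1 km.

(5.3, -0.9, 37.4)

Each station gives a sphere (x−x_i)² + (y−y_i)² + z² = d_i² (stations at z=0).
Subtracting the Site 1 sphere from Site 2 and Site 3: z² cancels, leaving linear equations in x and y:
-130.2 x − 82.6 y = -616.43
-165.6 x + 31.0 y = -906.34
Solving: x ≈ 5.305, y ≈ -0.899 km (keep extra digits for the depth step; rounded: 5.3, -0.9).
Then from the Site 1 sphere: z² = 68.41² − (x − 61.4)² − (y − 10.7)² with x = 5.305, y = -0.899, so z ≈ 37.400 ≈ 37.4 km.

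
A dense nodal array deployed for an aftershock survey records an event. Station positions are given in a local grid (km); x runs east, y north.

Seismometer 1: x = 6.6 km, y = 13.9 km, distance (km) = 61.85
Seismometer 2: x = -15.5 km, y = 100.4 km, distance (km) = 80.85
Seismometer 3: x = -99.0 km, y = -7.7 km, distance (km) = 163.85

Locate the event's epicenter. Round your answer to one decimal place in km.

52.0 km east, 55.9 km north

Circle about each station: (x − 6.6)² + (y − 13.9)² = 61.85²; (x + 15.5)² + (y − 100.4)² = 80.85²; (x + 99.0)² + (y + 7.7)² = 163.85².
Subtracting the Seismometer 1 equation from the Seismometer 2 and Seismometer 3 equations removes the quadratic terms:
-44.2 x + 173.0 y = 7372.34
-211.2 x − 43.2 y = -13397.88
Solving the 2×2 system: x ≈ 52.0, y ≈ 55.9 km.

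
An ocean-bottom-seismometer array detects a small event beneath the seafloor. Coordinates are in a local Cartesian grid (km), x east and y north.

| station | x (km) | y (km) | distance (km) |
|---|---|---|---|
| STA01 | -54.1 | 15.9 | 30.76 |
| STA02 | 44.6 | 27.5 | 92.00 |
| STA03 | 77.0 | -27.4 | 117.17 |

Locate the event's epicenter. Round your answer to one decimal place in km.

-39.0 km east, -10.9 km north

Circle about each station: (x + 54.1)² + (y − 15.9)² = 30.76²; (x − 44.6)² + (y − 27.5)² = 92.00²; (x − 77.0)² + (y + 27.4)² = 117.17².
Subtracting pairs of circle equations eliminates x²+y² and gives linear equations (the radical axes):
197.4 x + 23.2 y = -7952.03
262.2 x − 86.6 y = -9282.49
Solving the 2×2 system: x ≈ -39.0, y ≈ -10.9 km.
Check against STA01 (with the unrounded x, y): √((x + 54.1)²+(y − 15.9)²) = 30.76 ≈ 30.76 km. ✓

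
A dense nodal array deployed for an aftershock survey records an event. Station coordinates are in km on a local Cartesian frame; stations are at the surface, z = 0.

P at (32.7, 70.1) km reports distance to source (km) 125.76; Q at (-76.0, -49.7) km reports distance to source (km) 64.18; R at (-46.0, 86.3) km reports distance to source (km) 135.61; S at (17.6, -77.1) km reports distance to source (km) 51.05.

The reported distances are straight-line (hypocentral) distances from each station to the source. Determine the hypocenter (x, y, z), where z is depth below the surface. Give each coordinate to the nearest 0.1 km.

Each station gives a sphere (x−x_i)² + (y−y_i)² + z² = d_i² (stations at z=0).
Subtracting the P sphere from Q and R: z² cancels, leaving linear equations in x and y:
-217.4 x − 239.6 y = 13959.30
-157.4 x + 32.4 y = 1005.90
Solving: x ≈ -15.490, y ≈ -44.206 km (keep extra digits for the depth step; rounded: -15.5, -44.2).
Then from the P sphere: z² = 125.76² − (x − 32.7)² − (y − 70.1)² with x = -15.490, y = -44.206, so z ≈ 20.675 ≈ 20.7 km.
Check against S (with the unrounded solution): distance 51.03 ≈ 51.05 km. ✓

x ≈ -15.5 km, y ≈ -44.2 km, depth ≈ 20.7 km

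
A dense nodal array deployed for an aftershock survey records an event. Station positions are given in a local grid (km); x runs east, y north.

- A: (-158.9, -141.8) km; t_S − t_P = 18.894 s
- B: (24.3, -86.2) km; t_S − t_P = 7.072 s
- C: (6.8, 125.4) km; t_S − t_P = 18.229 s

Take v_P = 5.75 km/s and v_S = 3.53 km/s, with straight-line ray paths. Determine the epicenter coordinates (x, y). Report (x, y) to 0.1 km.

(-20.0, -39.1)

Distance from S−P lag: d = Δt · v_P v_S / (v_P − v_S) = Δt · (5.75·3.53)/(5.75−3.53) ≈ 9.1430·Δt.
So d_A = 172.75, d_B = 64.66, d_C = 166.67 km.
Circle about each station: (x + 158.9)² + (y + 141.8)² = 172.75²; (x − 24.3)² + (y + 86.2)² = 64.66²; (x − 6.8)² + (y − 125.4)² = 166.67².
Subtracting the A equation from the B and C equations removes the quadratic terms:
366.4 x + 111.2 y = -11673.87
331.4 x + 534.4 y = -27521.38
Solving the 2×2 system: x ≈ -20.0, y ≈ -39.1 km.
Check against A (with the unrounded x, y): √((x + 158.9)²+(y + 141.8)²) = 172.75 ≈ 172.75 km. ✓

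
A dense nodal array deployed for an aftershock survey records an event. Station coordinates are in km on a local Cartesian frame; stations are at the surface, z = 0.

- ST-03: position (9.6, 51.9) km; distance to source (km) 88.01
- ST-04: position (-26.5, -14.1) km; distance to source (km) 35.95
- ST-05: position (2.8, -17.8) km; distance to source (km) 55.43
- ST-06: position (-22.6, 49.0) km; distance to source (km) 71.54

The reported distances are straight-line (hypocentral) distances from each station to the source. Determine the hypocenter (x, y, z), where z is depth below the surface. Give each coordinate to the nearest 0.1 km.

x ≈ -41.7 km, y ≈ -11.8 km, depth ≈ 32.5 km

Each station gives a sphere (x−x_i)² + (y−y_i)² + z² = d_i² (stations at z=0).
Subtracting the ST-03 sphere from ST-04 and ST-05: z² cancels, leaving linear equations in x and y:
-72.2 x − 132.0 y = 4568.65
-13.6 x − 139.4 y = 2212.19
Solving: x ≈ -41.703, y ≈ -11.801 km (keep extra digits for the depth step; rounded: -41.7, -11.8).
Then from the ST-03 sphere: z² = 88.01² − (x − 9.6)² − (y − 51.9)² with x = -41.703, y = -11.801, so z ≈ 32.495 ≈ 32.5 km.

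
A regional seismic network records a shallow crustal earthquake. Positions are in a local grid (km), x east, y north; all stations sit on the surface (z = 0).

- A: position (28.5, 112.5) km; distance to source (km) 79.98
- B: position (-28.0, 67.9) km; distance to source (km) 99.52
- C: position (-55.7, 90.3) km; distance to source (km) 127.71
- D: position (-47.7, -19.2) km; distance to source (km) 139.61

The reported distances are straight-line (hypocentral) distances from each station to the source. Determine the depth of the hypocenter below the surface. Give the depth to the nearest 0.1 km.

Each station gives a sphere (x−x_i)² + (y−y_i)² + z² = d_i² (stations at z=0).
Subtracting the A sphere from B and C: z² cancels, leaving linear equations in x and y:
-113.0 x − 89.2 y = -11581.52
-168.4 x − 44.4 y = -12124.96
Solving: x ≈ 56.710, y ≈ 57.997 km (keep extra digits for the depth step; rounded: 56.7, 58.0).
Then from the A sphere: z² = 79.98² − (x − 28.5)² − (y − 112.5)² with x = 56.710, y = 57.997, so z ≈ 51.288 ≈ 51.3 km.
Check against D (with the unrounded solution): distance 139.61 ≈ 139.61 km. ✓

depth ≈ 51.3 km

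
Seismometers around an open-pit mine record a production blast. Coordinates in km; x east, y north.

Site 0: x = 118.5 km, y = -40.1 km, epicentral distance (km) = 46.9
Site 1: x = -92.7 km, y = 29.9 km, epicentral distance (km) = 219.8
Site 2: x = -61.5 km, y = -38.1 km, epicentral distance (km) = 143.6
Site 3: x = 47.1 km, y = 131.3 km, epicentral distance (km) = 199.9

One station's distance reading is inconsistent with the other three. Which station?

Site 1

Solve using three stations at a time. Using Site 0, Site 2, Site 3 (subtract circle equations pairwise → linear system) gives (x, y) ≈ (79.4, -66.0).
Distances from that point to each station vs reported:
  Site 0: calculated 46.9 vs reported 46.9 → residual 0.0 km
  Site 1: calculated 197.0 vs reported 219.8 → residual 22.8 km
  Site 2: calculated 143.6 vs reported 143.6 → residual 0.0 km
  Site 3: calculated 199.9 vs reported 199.9 → residual 0.0 km
Site 0, Site 2, Site 3 are mutually consistent (residuals ≈ 0); Site 1 is off by 22.8 km.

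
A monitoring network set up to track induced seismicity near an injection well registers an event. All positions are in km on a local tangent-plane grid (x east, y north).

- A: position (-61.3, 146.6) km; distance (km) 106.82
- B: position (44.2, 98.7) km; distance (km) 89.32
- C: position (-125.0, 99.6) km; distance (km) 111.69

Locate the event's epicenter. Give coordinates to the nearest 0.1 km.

-27.4 km east, 45.3 km north

Circle about each station: (x + 61.3)² + (y − 146.6)² = 106.82²; (x − 44.2)² + (y − 98.7)² = 89.32²; (x + 125.0)² + (y − 99.6)² = 111.69².
Subtracting the A equation from the B and C equations removes the quadratic terms:
211.0 x − 95.8 y = -10121.47
-127.4 x − 94.0 y = -768.23
Solving the 2×2 system: x ≈ -27.4, y ≈ 45.3 km.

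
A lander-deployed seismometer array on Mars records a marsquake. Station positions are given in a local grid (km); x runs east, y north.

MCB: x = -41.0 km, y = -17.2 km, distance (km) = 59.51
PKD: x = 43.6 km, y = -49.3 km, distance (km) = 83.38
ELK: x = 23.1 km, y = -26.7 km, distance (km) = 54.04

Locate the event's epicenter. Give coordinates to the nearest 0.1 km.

2.6 km east, 23.3 km north

Circle about each station: (x + 41.0)² + (y + 17.2)² = 59.51²; (x − 43.6)² + (y + 49.3)² = 83.38²; (x − 23.1)² + (y + 26.7)² = 54.04².
Subtracting the MCB equation from the PKD and ELK equations removes the quadratic terms:
169.2 x − 64.2 y = -1056.17
128.2 x − 19.0 y = -109.22
Solving the 2×2 system: x ≈ 2.6, y ≈ 23.3 km.
Check against MCB (with the unrounded x, y): √((x + 41.0)²+(y + 17.2)²) = 59.52 ≈ 59.51 km. ✓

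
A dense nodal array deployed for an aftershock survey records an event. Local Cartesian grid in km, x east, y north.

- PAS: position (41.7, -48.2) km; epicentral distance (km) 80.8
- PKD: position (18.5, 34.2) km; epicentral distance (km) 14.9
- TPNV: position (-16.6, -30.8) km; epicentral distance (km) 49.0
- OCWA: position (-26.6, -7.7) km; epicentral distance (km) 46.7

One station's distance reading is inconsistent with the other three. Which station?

Solve using three stations at a time. Using PAS, PKD, OCWA (subtract circle equations pairwise → linear system) gives (x, y) ≈ (7.0, 24.8).
Distances from that point to each station vs reported:
  PAS: calculated 80.8 vs reported 80.8 → residual 0.0 km
  PKD: calculated 14.9 vs reported 14.9 → residual 0.0 km
  TPNV: calculated 60.4 vs reported 49.0 → residual 11.4 km
  OCWA: calculated 46.7 vs reported 46.7 → residual 0.0 km
PAS, PKD, OCWA are mutually consistent (residuals ≈ 0); TPNV is off by 11.4 km.

TPNV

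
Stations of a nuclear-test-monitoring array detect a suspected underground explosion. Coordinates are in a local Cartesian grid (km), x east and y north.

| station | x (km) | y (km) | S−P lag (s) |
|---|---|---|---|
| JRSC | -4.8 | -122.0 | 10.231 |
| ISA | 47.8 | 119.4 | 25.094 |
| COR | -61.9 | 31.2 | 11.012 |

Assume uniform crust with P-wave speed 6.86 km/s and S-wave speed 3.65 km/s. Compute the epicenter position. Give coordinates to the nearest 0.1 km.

-44.9 km east, -53.0 km north

Distance from S−P lag: d = Δt · v_P v_S / (v_P − v_S) = Δt · (6.86·3.65)/(6.86−3.65) ≈ 7.8003·Δt.
So d_JRSC = 79.80, d_ISA = 195.74, d_COR = 85.90 km.
Circle about each station: (x + 4.8)² + (y + 122.0)² = 79.80²; (x − 47.8)² + (y − 119.4)² = 195.74²; (x + 61.9)² + (y − 31.2)² = 85.90².
Subtracting pairs of circle equations eliminates x²+y² and gives linear equations (the radical axes):
105.2 x + 482.8 y = -30311.95
-114.2 x + 306.4 y = -11112.76
Solving the 2×2 system: x ≈ -44.9, y ≈ -53.0 km.
Check against JRSC (with the unrounded x, y): √((x + 4.8)²+(y + 122.0)²) = 79.80 ≈ 79.80 km. ✓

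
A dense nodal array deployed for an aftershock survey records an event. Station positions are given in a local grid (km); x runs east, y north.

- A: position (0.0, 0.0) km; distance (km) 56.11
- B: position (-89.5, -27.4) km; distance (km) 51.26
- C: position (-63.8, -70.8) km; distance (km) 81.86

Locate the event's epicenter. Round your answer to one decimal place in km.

Circle about each station: x² + y² = 56.11²; (x + 89.5)² + (y + 27.4)² = 51.26²; (x + 63.8)² + (y + 70.8)² = 81.86².
Subtracting pairs of circle equations eliminates x²+y² and gives linear equations (the radical axes):
-179.0 x − 54.8 y = 9281.75
-127.6 x − 141.6 y = 5530.35
Solving the 2×2 system: x ≈ -55.1, y ≈ 10.6 km.

(-55.1, 10.6)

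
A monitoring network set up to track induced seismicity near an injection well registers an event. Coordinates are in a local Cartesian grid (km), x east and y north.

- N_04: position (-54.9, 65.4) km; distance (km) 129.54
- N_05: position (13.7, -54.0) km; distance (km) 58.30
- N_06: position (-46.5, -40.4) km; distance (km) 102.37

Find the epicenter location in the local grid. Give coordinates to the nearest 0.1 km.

(51.0, -9.2)

Circle about each station: (x + 54.9)² + (y − 65.4)² = 129.54²; (x − 13.7)² + (y + 54.0)² = 58.30²; (x + 46.5)² + (y + 40.4)² = 102.37².
Subtracting pairs of circle equations eliminates x²+y² and gives linear equations (the radical axes):
137.2 x − 238.8 y = 9194.24
16.8 x − 211.6 y = 2804.23
Solving the 2×2 system: x ≈ 51.0, y ≈ -9.2 km.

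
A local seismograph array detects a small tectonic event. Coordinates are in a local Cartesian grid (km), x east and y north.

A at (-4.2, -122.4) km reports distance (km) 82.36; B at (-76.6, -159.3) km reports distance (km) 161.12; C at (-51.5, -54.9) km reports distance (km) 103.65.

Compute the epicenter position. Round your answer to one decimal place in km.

Circle about each station: (x + 4.2)² + (y + 122.4)² = 82.36²; (x + 76.6)² + (y + 159.3)² = 161.12²; (x + 51.5)² + (y + 54.9)² = 103.65².
Subtracting pairs of circle equations eliminates x²+y² and gives linear equations (the radical axes):
-144.8 x − 73.8 y = -2931.83
-94.6 x + 135.0 y = -13293.29
Solving the 2×2 system: x ≈ 51.9, y ≈ -62.1 km.
Check against A (with the unrounded x, y): √((x + 4.2)²+(y + 122.4)²) = 82.36 ≈ 82.36 km. ✓

51.9 km east, -62.1 km north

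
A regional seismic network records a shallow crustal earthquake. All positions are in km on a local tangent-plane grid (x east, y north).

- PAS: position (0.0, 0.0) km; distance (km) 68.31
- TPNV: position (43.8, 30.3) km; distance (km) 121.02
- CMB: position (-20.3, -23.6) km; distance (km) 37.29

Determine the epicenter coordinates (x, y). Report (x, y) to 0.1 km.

Circle about each station: x² + y² = 68.31²; (x − 43.8)² + (y − 30.3)² = 121.02²; (x + 20.3)² + (y + 23.6)² = 37.29².
Subtracting pairs of circle equations eliminates x²+y² and gives linear equations (the radical axes):
87.6 x + 60.6 y = -7143.05
-40.6 x − 47.2 y = 4244.76
Solving the 2×2 system: x ≈ -47.7, y ≈ -48.9 km.
Check against PAS (with the unrounded x, y): √(x²+y²) = 68.32 ≈ 68.31 km. ✓

x ≈ -47.7 km, y ≈ -48.9 km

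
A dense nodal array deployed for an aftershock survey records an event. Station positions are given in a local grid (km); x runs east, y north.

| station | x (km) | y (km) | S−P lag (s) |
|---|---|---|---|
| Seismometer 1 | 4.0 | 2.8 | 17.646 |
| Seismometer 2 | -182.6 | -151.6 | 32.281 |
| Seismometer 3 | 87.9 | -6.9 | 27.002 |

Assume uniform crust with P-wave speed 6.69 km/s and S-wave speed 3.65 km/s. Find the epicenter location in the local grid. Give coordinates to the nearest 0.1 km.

Distance from S−P lag: d = Δt · v_P v_S / (v_P − v_S) = Δt · (6.69·3.65)/(6.69−3.65) ≈ 8.0324·Δt.
So d_Seismometer 1 = 141.74, d_Seismometer 2 = 259.29, d_Seismometer 3 = 216.89 km.
Circle about each station: (x − 4.0)² + (y − 2.8)² = 141.74²; (x + 182.6)² + (y + 151.6)² = 259.29²; (x − 87.9)² + (y + 6.9)² = 216.89².
Subtracting the Seismometer 1 equation from the Seismometer 2 and Seismometer 3 equations removes the quadratic terms:
-373.2 x − 308.8 y = 9160.40
167.8 x − 19.4 y = -19200.86
Solving the 2×2 system: x ≈ -103.4, y ≈ 95.3 km.
Check against Seismometer 1 (with the unrounded x, y): √((x − 4.0)²+(y − 2.8)²) = 141.75 ≈ 141.74 km. ✓

x ≈ -103.4 km, y ≈ 95.3 km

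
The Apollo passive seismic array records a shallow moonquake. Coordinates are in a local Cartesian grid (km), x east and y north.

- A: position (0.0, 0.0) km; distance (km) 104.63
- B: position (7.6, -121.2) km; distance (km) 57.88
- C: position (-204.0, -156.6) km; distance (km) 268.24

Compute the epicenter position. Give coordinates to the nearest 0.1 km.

Circle about each station: x² + y² = 104.63²; (x − 7.6)² + (y + 121.2)² = 57.88²; (x + 204.0)² + (y + 156.6)² = 268.24².
Subtracting pairs of circle equations eliminates x²+y² and gives linear equations (the radical axes):
15.2 x − 242.4 y = 22344.54
-408.0 x − 313.2 y = 5134.30
Solving the 2×2 system: x ≈ 55.5, y ≈ -88.7 km.

(55.5, -88.7)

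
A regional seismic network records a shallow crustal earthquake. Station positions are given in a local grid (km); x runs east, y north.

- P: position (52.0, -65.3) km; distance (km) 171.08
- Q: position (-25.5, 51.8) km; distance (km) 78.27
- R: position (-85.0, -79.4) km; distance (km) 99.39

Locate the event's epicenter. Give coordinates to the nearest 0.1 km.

x ≈ -96.7 km, y ≈ 19.3 km

Circle about each station: (x − 52.0)² + (y + 65.3)² = 171.08²; (x + 25.5)² + (y − 51.8)² = 78.27²; (x + 85.0)² + (y + 79.4)² = 99.39².
Subtracting the P equation from the Q and R equations removes the quadratic terms:
-155.0 x + 234.2 y = 19507.57
-274.0 x − 28.2 y = 25951.26
Solving the 2×2 system: x ≈ -96.7, y ≈ 19.3 km.
Check against P (with the unrounded x, y): √((x − 52.0)²+(y + 65.3)²) = 171.08 ≈ 171.08 km. ✓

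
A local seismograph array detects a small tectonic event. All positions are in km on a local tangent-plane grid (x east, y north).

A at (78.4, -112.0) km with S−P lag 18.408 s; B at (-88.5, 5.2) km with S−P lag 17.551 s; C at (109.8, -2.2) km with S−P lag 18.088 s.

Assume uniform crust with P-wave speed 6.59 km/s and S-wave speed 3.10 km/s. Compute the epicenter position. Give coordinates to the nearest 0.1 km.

x ≈ 7.8 km, y ≈ -30.6 km

Distance from S−P lag: d = Δt · v_P v_S / (v_P − v_S) = Δt · (6.59·3.10)/(6.59−3.10) ≈ 5.8536·Δt.
So d_A = 107.75, d_B = 102.74, d_C = 105.88 km.
Circle about each station: (x − 78.4)² + (y + 112.0)² = 107.75²; (x + 88.5)² + (y − 5.2)² = 102.74²; (x − 109.8)² + (y + 2.2)² = 105.88².
Subtracting pairs of circle equations eliminates x²+y² and gives linear equations (the radical axes):
-333.8 x + 234.4 y = -9776.72
62.8 x + 219.6 y = -6230.19
Solving the 2×2 system: x ≈ 7.8, y ≈ -30.6 km.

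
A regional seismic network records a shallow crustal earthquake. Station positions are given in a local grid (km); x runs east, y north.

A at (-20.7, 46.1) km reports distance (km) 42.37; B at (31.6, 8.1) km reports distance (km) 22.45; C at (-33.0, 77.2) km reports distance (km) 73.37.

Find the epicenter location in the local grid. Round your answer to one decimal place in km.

Circle about each station: (x + 20.7)² + (y − 46.1)² = 42.37²; (x − 31.6)² + (y − 8.1)² = 22.45²; (x + 33.0)² + (y − 77.2)² = 73.37².
Subtracting the A equation from the B and C equations removes the quadratic terms:
104.6 x − 76.0 y = -198.32
-24.6 x + 62.2 y = 907.20
Solving the 2×2 system: x ≈ 12.2, y ≈ 19.4 km.

12.2 km east, 19.4 km north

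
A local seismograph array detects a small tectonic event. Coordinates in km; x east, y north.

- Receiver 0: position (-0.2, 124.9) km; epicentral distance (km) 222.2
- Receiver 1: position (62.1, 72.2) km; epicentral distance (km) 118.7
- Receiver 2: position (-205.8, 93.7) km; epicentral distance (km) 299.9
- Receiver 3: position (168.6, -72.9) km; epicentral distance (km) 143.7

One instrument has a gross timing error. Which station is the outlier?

Receiver 1

Solve using three stations at a time. Using Receiver 0, Receiver 2, Receiver 3 (subtract circle equations pairwise → linear system) gives (x, y) ≈ (26.8, -95.6).
Distances from that point to each station vs reported:
  Receiver 0: calculated 222.2 vs reported 222.2 → residual 0.0 km
  Receiver 1: calculated 171.5 vs reported 118.7 → residual 52.8 km
  Receiver 2: calculated 299.9 vs reported 299.9 → residual 0.0 km
  Receiver 3: calculated 143.7 vs reported 143.7 → residual 0.0 km
Receiver 0, Receiver 2, Receiver 3 are mutually consistent (residuals ≈ 0); Receiver 1 is off by 52.8 km.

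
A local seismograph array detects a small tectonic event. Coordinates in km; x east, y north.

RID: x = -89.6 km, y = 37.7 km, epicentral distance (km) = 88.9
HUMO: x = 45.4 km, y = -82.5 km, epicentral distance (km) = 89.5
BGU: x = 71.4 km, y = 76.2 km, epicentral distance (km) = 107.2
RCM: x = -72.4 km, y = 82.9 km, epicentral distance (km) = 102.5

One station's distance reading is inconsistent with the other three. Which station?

HUMO

Solve using three stations at a time. Using RID, BGU, RCM (subtract circle equations pairwise → linear system) gives (x, y) ≈ (-7.5, 3.5).
Distances from that point to each station vs reported:
  RID: calculated 89.0 vs reported 88.9 → residual 0.1 km
  HUMO: calculated 101.0 vs reported 89.5 → residual 11.5 km
  BGU: calculated 107.2 vs reported 107.2 → residual 0.0 km
  RCM: calculated 102.5 vs reported 102.5 → residual 0.0 km
RID, BGU, RCM are mutually consistent (residuals ≈ 0); HUMO is off by 11.5 km.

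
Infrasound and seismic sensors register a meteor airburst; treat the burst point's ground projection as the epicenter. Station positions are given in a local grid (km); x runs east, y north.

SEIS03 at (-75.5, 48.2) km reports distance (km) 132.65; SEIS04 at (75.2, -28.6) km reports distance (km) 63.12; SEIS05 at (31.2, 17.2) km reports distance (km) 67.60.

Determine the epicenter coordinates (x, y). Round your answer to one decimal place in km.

(15.3, -48.5)

Circle about each station: (x + 75.5)² + (y − 48.2)² = 132.65²; (x − 75.2)² + (y + 28.6)² = 63.12²; (x − 31.2)² + (y − 17.2)² = 67.60².
Subtracting pairs of circle equations eliminates x²+y² and gives linear equations (the radical axes):
301.4 x − 153.6 y = 12061.40
213.4 x − 62.0 y = 6272.05
Solving the 2×2 system: x ≈ 15.3, y ≈ -48.5 km.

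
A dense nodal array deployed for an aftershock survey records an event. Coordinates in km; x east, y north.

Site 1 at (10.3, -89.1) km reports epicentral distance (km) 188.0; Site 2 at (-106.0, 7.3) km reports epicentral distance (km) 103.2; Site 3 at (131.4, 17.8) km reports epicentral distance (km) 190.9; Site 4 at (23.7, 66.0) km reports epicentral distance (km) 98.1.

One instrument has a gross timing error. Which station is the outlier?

Site 4

Solve using three stations at a time. Using Site 1, Site 2, Site 3 (subtract circle equations pairwise → linear system) gives (x, y) ≈ (-45.1, 90.5).
Distances from that point to each station vs reported:
  Site 1: calculated 188.0 vs reported 188.0 → residual 0.0 km
  Site 2: calculated 103.1 vs reported 103.2 → residual 0.1 km
  Site 3: calculated 190.9 vs reported 190.9 → residual 0.0 km
  Site 4: calculated 73.0 vs reported 98.1 → residual 25.1 km
Site 1, Site 2, Site 3 are mutually consistent (residuals ≈ 0); Site 4 is off by 25.1 km.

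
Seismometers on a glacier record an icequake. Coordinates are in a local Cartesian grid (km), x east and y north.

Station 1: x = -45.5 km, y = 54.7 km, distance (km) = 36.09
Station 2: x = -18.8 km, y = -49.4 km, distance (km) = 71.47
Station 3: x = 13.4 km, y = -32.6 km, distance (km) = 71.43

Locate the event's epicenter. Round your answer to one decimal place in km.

x ≈ -34.6 km, y ≈ 20.3 km

Circle about each station: (x + 45.5)² + (y − 54.7)² = 36.09²; (x + 18.8)² + (y + 49.4)² = 71.47²; (x − 13.4)² + (y + 32.6)² = 71.43².
Subtracting pairs of circle equations eliminates x²+y² and gives linear equations (the radical axes):
53.4 x − 208.2 y = -6074.01
117.8 x − 174.6 y = -7619.78
Solving the 2×2 system: x ≈ -34.6, y ≈ 20.3 km.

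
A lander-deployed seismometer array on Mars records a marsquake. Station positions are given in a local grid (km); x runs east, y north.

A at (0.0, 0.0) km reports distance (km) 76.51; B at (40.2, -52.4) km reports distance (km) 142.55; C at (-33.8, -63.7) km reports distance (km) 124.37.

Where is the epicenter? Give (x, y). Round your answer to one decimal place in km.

(-47.6, 59.9)

Circle about each station: x² + y² = 76.51²; (x − 40.2)² + (y + 52.4)² = 142.55²; (x + 33.8)² + (y + 63.7)² = 124.37².
Subtracting the A equation from the B and C equations removes the quadratic terms:
80.4 x − 104.8 y = -10104.92
-67.6 x − 127.4 y = -4413.99
Solving the 2×2 system: x ≈ -47.6, y ≈ 59.9 km.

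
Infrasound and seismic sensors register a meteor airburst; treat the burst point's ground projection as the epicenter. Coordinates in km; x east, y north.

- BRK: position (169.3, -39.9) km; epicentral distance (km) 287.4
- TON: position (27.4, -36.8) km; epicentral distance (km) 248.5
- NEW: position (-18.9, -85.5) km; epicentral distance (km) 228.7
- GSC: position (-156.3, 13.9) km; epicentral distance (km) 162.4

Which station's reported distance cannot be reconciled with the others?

TON

Solve using three stations at a time. Using BRK, NEW, GSC (subtract circle equations pairwise → linear system) gives (x, y) ≈ (-54.5, 140.4).
Distances from that point to each station vs reported:
  BRK: calculated 287.4 vs reported 287.4 → residual 0.0 km
  TON: calculated 195.2 vs reported 248.5 → residual 53.3 km
  NEW: calculated 228.7 vs reported 228.7 → residual 0.0 km
  GSC: calculated 162.4 vs reported 162.4 → residual 0.0 km
BRK, NEW, GSC are mutually consistent (residuals ≈ 0); TON is off by 53.3 km.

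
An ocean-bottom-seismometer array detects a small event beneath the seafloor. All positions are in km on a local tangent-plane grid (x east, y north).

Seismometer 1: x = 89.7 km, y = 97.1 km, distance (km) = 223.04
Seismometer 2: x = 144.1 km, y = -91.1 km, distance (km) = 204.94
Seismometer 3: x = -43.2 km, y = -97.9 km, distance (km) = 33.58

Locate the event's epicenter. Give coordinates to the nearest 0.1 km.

Circle about each station: (x − 89.7)² + (y − 97.1)² = 223.04²; (x − 144.1)² + (y + 91.1)² = 204.94²; (x + 43.2)² + (y + 97.9)² = 33.58².
Subtracting pairs of circle equations eliminates x²+y² and gives linear equations (the radical axes):
108.8 x − 376.4 y = 19335.96
-265.8 x − 390.0 y = 42595.38
Solving the 2×2 system: x ≈ -59.6, y ≈ -68.6 km.

-59.6 km east, -68.6 km north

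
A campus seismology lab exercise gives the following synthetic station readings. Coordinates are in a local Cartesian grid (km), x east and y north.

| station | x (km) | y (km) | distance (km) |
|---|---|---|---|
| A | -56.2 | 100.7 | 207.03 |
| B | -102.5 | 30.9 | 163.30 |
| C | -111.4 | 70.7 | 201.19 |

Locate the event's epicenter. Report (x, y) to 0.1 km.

x ≈ -4.6 km, y ≈ -99.8 km

Circle about each station: (x + 56.2)² + (y − 100.7)² = 207.03²; (x + 102.5)² + (y − 30.9)² = 163.30²; (x + 111.4)² + (y − 70.7)² = 201.19².
Subtracting the A equation from the B and C equations removes the quadratic terms:
-92.6 x − 139.6 y = 14356.66
-110.4 x − 60.0 y = 6493.52
Solving the 2×2 system: x ≈ -4.6, y ≈ -99.8 km.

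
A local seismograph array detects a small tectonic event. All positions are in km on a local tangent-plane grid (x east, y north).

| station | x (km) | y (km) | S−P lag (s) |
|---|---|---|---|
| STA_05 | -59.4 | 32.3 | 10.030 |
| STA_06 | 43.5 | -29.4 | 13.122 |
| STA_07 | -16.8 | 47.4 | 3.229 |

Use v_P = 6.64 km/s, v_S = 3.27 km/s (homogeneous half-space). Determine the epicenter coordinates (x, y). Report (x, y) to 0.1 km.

(3.9, 45.3)

Distance from S−P lag: d = Δt · v_P v_S / (v_P − v_S) = Δt · (6.64·3.27)/(6.64−3.27) ≈ 6.4430·Δt.
So d_STA_05 = 64.62, d_STA_06 = 84.54, d_STA_07 = 20.80 km.
Circle about each station: (x + 59.4)² + (y − 32.3)² = 64.62²; (x − 43.5)² + (y + 29.4)² = 84.54²; (x + 16.8)² + (y − 47.4)² = 20.80².
Subtracting the STA_05 equation from the STA_06 and STA_07 equations removes the quadratic terms:
205.8 x − 123.4 y = -4786.31
85.2 x + 30.2 y = 1700.45
Solving the 2×2 system: x ≈ 3.9, y ≈ 45.3 km.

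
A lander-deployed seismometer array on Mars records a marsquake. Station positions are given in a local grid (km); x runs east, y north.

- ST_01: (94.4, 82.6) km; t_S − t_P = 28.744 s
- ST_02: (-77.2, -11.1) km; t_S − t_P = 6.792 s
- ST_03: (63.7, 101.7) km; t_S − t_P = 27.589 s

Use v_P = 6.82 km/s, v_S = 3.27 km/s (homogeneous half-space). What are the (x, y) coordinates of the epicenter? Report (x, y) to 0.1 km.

Distance from S−P lag: d = Δt · v_P v_S / (v_P − v_S) = Δt · (6.82·3.27)/(6.82−3.27) ≈ 6.2821·Δt.
So d_ST_01 = 180.57, d_ST_02 = 42.67, d_ST_03 = 173.32 km.
Circle about each station: (x − 94.4)² + (y − 82.6)² = 180.57²; (x + 77.2)² + (y + 11.1)² = 42.67²; (x − 63.7)² + (y − 101.7)² = 173.32².
Subtracting the ST_01 equation from the ST_02 and ST_03 equations removes the quadratic terms:
-343.2 x − 187.4 y = 21133.73
-61.4 x + 38.2 y = 1232.16
Solving the 2×2 system: x ≈ -42.2, y ≈ -35.5 km.

-42.2 km east, -35.5 km north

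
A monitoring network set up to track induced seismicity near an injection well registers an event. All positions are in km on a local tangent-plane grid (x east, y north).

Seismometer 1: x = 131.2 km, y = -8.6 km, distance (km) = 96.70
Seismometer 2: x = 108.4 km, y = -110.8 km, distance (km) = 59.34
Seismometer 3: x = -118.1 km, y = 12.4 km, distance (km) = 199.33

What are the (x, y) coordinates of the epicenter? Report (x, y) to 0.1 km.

Circle about each station: (x − 131.2)² + (y + 8.6)² = 96.70²; (x − 108.4)² + (y + 110.8)² = 59.34²; (x + 118.1)² + (y − 12.4)² = 199.33².
Subtracting the Seismometer 1 equation from the Seismometer 2 and Seismometer 3 equations removes the quadratic terms:
-45.6 x − 204.4 y = 12569.45
-498.6 x + 42.0 y = -33567.59
Solving the 2×2 system: x ≈ 61.0, y ≈ -75.1 km.
Check against Seismometer 1 (with the unrounded x, y): √((x − 131.2)²+(y + 8.6)²) = 96.70 ≈ 96.70 km. ✓

61.0 km east, -75.1 km north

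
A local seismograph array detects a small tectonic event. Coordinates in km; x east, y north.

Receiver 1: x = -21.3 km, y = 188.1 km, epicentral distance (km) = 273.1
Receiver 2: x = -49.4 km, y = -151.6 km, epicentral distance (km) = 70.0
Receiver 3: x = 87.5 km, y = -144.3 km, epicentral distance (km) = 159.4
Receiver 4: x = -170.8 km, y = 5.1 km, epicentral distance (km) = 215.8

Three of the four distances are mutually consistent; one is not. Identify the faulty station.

Solve using three stations at a time. Using Receiver 1, Receiver 2, Receiver 3 (subtract circle equations pairwise → linear system) gives (x, y) ≈ (-59.4, -82.3).
Distances from that point to each station vs reported:
  Receiver 1: calculated 273.1 vs reported 273.1 → residual 0.0 km
  Receiver 2: calculated 70.0 vs reported 70.0 → residual 0.0 km
  Receiver 3: calculated 159.4 vs reported 159.4 → residual 0.0 km
  Receiver 4: calculated 141.7 vs reported 215.8 → residual 74.1 km
Receiver 1, Receiver 2, Receiver 3 are mutually consistent (residuals ≈ 0); Receiver 4 is off by 74.1 km.

Receiver 4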